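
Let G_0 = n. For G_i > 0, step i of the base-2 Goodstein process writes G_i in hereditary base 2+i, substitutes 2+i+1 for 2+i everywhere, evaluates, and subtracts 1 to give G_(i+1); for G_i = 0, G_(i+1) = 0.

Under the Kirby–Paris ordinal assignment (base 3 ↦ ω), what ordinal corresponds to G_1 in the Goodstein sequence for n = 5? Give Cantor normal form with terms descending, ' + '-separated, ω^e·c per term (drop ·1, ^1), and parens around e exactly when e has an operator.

ω^ω

step 0: 5 = 2^2 + 1; sub 3 for 2: 3^3 + 1; = 28; G_1 = 28−1 = 27
step 1: 27 = 3^3; sub 4 for 3: 4^4; = 256; G_2 = 256−1 = 255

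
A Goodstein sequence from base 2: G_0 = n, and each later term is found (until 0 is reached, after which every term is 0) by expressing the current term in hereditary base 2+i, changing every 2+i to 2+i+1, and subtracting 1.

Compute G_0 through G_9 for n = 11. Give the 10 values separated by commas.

11, 84, 1027, 15627, 279937, 5764801, 134217727, 2749609302, 70077777775, 1997331745490

G_0 = 11. HB_2(11) = 2^(2 + 1) + 2 + 1. Bump = 85. G_1 = 84.
G_1 = 84. HB_3(84) = 3^(3 + 1) + 3. Bump = 1028. G_2 = 1027.
G_2 = 1027. HB_4(1027) = 4^(4 + 1) + 3. Bump = 15628. G_3 = 15627.
G_3 = 15627. HB_5(15627) = 5^(5 + 1) + 2. Bump = 279938. G_4 = 279937.
G_4 = 279937. HB_6(279937) = 6^(6 + 1) + 1. Bump = 5764802. G_5 = 5764801.
G_5 = 5764801. HB_7(5764801) = 7^(7 + 1). Bump = 134217728. G_6 = 134217727.
G_6 = 134217727. HB_8(134217727) = 7·8^8 + 7·8^7 + 7·8^6 + 7·8^5 + 7·8^4 + 7·8^3 + 7·8^2 + 7·8 + 7. Bump = 2749609303. G_7 = 2749609302.
G_7 = 2749609302. HB_9(2749609302) = 7·9^9 + 7·9^7 + 7·9^6 + 7·9^5 + 7·9^4 + 7·9^3 + 7·9^2 + 7·9 + 6. Bump = 70077777776. G_8 = 70077777775.
G_8 = 70077777775. HB_10(70077777775) = 7·10^10 + 7·10^7 + 7·10^6 + 7·10^5 + 7·10^4 + 7·10^3 + 7·10^2 + 7·10 + 5. Bump = 1997331745491. G_9 = 1997331745490.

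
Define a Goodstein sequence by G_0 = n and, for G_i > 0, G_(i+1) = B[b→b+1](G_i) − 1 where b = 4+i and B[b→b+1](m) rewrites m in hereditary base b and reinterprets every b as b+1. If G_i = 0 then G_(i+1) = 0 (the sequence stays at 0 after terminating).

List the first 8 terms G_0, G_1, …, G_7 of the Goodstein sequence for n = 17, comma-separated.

17, 25, 35, 39, 43, 47, 51, 55

17 —HB4→ 4^2 + 1 —bump→ 5^2 + 1 = 26 —(−1)→ 25
25 —HB5→ 5^2 —bump→ 6^2 = 36 —(−1)→ 35
35 —HB6→ 5·6 + 5 —bump→ 5·7 + 5 = 40 —(−1)→ 39
39 —HB7→ 5·7 + 4 —bump→ 5·8 + 4 = 44 —(−1)→ 43
43 —HB8→ 5·8 + 3 —bump→ 5·9 + 3 = 48 —(−1)→ 47
47 —HB9→ 5·9 + 2 —bump→ 5·10 + 2 = 52 —(−1)→ 51
51 —HB10→ 5·10 + 1 —bump→ 5·11 + 1 = 56 —(−1)→ 55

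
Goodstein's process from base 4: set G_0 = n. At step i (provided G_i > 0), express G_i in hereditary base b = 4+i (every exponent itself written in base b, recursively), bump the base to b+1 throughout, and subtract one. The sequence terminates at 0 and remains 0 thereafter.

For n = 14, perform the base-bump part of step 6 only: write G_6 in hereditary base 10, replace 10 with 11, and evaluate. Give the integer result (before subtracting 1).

25

(0) 14|_4 = 3·4 + 2 ↦ 3·5 + 2|_5 = 17 ⇒ 16
(1) 16|_5 = 3·5 + 1 ↦ 3·6 + 1|_6 = 19 ⇒ 18
(2) 18|_6 = 3·6 ↦ 3·7|_7 = 21 ⇒ 20
(3) 20|_7 = 2·7 + 6 ↦ 2·8 + 6|_8 = 22 ⇒ 21
(4) 21|_8 = 2·8 + 5 ↦ 2·9 + 5|_9 = 23 ⇒ 22
(5) 22|_9 = 2·9 + 4 ↦ 2·10 + 4|_10 = 24 ⇒ 23
(6) 23|_10 = 2·10 + 3 ↦ 2·11 + 3|_11 = 25 ⇒ 24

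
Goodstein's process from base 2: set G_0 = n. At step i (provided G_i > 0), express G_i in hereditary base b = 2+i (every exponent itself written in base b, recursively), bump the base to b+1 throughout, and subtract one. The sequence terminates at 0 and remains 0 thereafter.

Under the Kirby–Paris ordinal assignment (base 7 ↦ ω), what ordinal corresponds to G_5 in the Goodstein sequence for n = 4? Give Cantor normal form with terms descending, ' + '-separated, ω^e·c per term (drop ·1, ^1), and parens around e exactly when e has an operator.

ω^2·2 + ω + 4

base 2: 4 = 2^2; at 3: 3^3 = 27; next = 26
base 3: 26 = 2·3^2 + 2·3 + 2; at 4: 2·4^2 + 2·4 + 2 = 42; next = 41
base 4: 41 = 2·4^2 + 2·4 + 1; at 5: 2·5^2 + 2·5 + 1 = 61; next = 60
base 5: 60 = 2·5^2 + 2·5; at 6: 2·6^2 + 2·6 = 84; next = 83
base 6: 83 = 2·6^2 + 6 + 5; at 7: 2·7^2 + 7 + 5 = 110; next = 109
base 7: 109 = 2·7^2 + 7 + 4; at 8: 2·8^2 + 8 + 4 = 140; next = 139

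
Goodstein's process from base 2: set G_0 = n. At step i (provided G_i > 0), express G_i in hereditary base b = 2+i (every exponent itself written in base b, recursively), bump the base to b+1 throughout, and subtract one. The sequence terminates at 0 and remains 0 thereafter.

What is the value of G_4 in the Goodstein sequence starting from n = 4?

83

base 2: 4 = 2^2; at 3: 3^3 = 27; next = 26
base 3: 26 = 2·3^2 + 2·3 + 2; at 4: 2·4^2 + 2·4 + 2 = 42; next = 41
base 4: 41 = 2·4^2 + 2·4 + 1; at 5: 2·5^2 + 2·5 + 1 = 61; next = 60
base 5: 60 = 2·5^2 + 2·5; at 6: 2·6^2 + 2·6 = 84; next = 83
base 6: 83 = 2·6^2 + 6 + 5; at 7: 2·7^2 + 7 + 5 = 110; next = 109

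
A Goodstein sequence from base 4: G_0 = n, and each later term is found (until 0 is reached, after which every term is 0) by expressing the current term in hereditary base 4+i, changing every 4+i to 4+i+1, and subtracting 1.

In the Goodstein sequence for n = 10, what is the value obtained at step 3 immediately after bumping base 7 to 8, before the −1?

G_0 = 10. HB_4(10) = 2·4 + 2. Bump = 12. G_1 = 11.
G_1 = 11. HB_5(11) = 2·5 + 1. Bump = 13. G_2 = 12.
G_2 = 12. HB_6(12) = 2·6. Bump = 14. G_3 = 13.
G_3 = 13. HB_7(13) = 7 + 6. Bump = 14. G_4 = 13.

14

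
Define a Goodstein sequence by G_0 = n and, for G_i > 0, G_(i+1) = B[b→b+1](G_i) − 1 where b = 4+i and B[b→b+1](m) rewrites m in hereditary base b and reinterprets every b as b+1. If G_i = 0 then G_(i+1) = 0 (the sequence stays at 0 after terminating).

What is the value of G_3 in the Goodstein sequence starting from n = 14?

G_0=14  [base 4] 3·4 + 2  →[4↦5]→  3·5 + 2 = 17  −1 ⇒ G_1=16
G_1=16  [base 5] 3·5 + 1  →[5↦6]→  3·6 + 1 = 19  −1 ⇒ G_2=18
G_2=18  [base 6] 3·6  →[6↦7]→  3·7 = 21  −1 ⇒ G_3=20
G_3=20  [base 7] 2·7 + 6  →[7↦8]→  2·8 + 6 = 22  −1 ⇒ G_4=21

20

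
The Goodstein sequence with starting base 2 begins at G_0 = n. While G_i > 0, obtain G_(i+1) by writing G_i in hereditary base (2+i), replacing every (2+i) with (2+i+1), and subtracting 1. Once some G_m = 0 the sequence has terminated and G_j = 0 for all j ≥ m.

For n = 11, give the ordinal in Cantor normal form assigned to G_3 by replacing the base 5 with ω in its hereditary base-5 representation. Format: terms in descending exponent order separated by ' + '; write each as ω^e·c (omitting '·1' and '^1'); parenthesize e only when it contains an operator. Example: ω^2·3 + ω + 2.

(0) 11|_2 = 2^(2 + 1) + 2 + 1 ↦ 3^(3 + 1) + 3 + 1|_3 = 85 ⇒ 84
(1) 84|_3 = 3^(3 + 1) + 3 ↦ 4^(4 + 1) + 4|_4 = 1028 ⇒ 1027
(2) 1027|_4 = 4^(4 + 1) + 3 ↦ 5^(5 + 1) + 3|_5 = 15628 ⇒ 15627
(3) 15627|_5 = 5^(5 + 1) + 2 ↦ 6^(6 + 1) + 2|_6 = 279938 ⇒ 279937

ω^(ω + 1) + 2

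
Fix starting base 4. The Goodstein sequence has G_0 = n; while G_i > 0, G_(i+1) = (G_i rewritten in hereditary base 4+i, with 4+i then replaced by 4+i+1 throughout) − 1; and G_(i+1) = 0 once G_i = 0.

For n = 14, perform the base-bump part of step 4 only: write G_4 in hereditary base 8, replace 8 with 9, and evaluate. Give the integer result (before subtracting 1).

23

[0] 14 ≡ 3·4 + 2 (base 4). Lift 5: 17. −1: 16.
[1] 16 ≡ 3·5 + 1 (base 5). Lift 6: 19. −1: 18.
[2] 18 ≡ 3·6 (base 6). Lift 7: 21. −1: 20.
[3] 20 ≡ 2·7 + 6 (base 7). Lift 8: 22. −1: 21.
[4] 21 ≡ 2·8 + 5 (base 8). Lift 9: 23. −1: 22.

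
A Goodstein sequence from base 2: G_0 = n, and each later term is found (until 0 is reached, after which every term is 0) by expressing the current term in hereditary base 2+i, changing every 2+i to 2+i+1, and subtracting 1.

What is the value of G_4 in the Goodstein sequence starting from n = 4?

83

base 2: 4 = 2^2; at 3: 3^3 = 27; next = 26
base 3: 26 = 2·3^2 + 2·3 + 2; at 4: 2·4^2 + 2·4 + 2 = 42; next = 41
base 4: 41 = 2·4^2 + 2·4 + 1; at 5: 2·5^2 + 2·5 + 1 = 61; next = 60
base 5: 60 = 2·5^2 + 2·5; at 6: 2·6^2 + 2·6 = 84; next = 83
base 6: 83 = 2·6^2 + 6 + 5; at 7: 2·7^2 + 7 + 5 = 110; next = 109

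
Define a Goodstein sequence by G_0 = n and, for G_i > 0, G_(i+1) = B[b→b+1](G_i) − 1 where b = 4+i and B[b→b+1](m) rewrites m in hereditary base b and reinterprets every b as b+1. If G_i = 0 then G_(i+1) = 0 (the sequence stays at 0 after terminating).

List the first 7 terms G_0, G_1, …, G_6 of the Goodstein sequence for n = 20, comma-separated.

(0) 20|_4 = 4^2 + 4 ↦ 5^2 + 5|_5 = 30 ⇒ 29
(1) 29|_5 = 5^2 + 4 ↦ 6^2 + 4|_6 = 40 ⇒ 39
(2) 39|_6 = 6^2 + 3 ↦ 7^2 + 3|_7 = 52 ⇒ 51
(3) 51|_7 = 7^2 + 2 ↦ 8^2 + 2|_8 = 66 ⇒ 65
(4) 65|_8 = 8^2 + 1 ↦ 9^2 + 1|_9 = 82 ⇒ 81
(5) 81|_9 = 9^2 ↦ 10^2|_10 = 100 ⇒ 99

20, 29, 39, 51, 65, 81, 99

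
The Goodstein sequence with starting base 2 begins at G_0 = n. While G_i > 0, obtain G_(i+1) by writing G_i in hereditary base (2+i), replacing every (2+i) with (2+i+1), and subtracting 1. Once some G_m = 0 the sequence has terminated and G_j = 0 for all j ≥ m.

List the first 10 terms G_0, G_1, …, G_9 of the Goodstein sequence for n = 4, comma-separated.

4 —HB2→ 2^2 —bump→ 3^3 = 27 —(−1)→ 26
26 —HB3→ 2·3^2 + 2·3 + 2 —bump→ 2·4^2 + 2·4 + 2 = 42 —(−1)→ 41
41 —HB4→ 2·4^2 + 2·4 + 1 —bump→ 2·5^2 + 2·5 + 1 = 61 —(−1)→ 60
60 —HB5→ 2·5^2 + 2·5 —bump→ 2·6^2 + 2·6 = 84 —(−1)→ 83
83 —HB6→ 2·6^2 + 6 + 5 —bump→ 2·7^2 + 7 + 5 = 110 —(−1)→ 109
109 —HB7→ 2·7^2 + 7 + 4 —bump→ 2·8^2 + 8 + 4 = 140 —(−1)→ 139
139 —HB8→ 2·8^2 + 8 + 3 —bump→ 2·9^2 + 9 + 3 = 174 —(−1)→ 173
173 —HB9→ 2·9^2 + 9 + 2 —bump→ 2·10^2 + 10 + 2 = 212 —(−1)→ 211
211 —HB10→ 2·10^2 + 10 + 1 —bump→ 2·11^2 + 11 + 1 = 254 —(−1)→ 253

4, 26, 41, 60, 83, 109, 139, 173, 211, 253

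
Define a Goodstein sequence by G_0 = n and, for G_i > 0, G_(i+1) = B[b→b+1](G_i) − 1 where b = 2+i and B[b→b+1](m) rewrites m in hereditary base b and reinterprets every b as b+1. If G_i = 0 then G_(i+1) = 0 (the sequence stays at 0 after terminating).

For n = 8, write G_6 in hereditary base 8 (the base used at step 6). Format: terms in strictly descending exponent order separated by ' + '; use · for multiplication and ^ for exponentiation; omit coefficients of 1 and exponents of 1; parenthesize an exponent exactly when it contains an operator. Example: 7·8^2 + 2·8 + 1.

2·8^8 + 2·8^2 + 8 + 3

G_0=8  [base 2] 2^(2 + 1)  →[2↦3]→  3^(3 + 1) = 81  −1 ⇒ G_1=80
G_1=80  [base 3] 2·3^3 + 2·3^2 + 2·3 + 2  →[3↦4]→  2·4^4 + 2·4^2 + 2·4 + 2 = 554  −1 ⇒ G_2=553
G_2=553  [base 4] 2·4^4 + 2·4^2 + 2·4 + 1  →[4↦5]→  2·5^5 + 2·5^2 + 2·5 + 1 = 6311  −1 ⇒ G_3=6310
G_3=6310  [base 5] 2·5^5 + 2·5^2 + 2·5  →[5↦6]→  2·6^6 + 2·6^2 + 2·6 = 93396  −1 ⇒ G_4=93395
G_4=93395  [base 6] 2·6^6 + 2·6^2 + 6 + 5  →[6↦7]→  2·7^7 + 2·7^2 + 7 + 5 = 1647196  −1 ⇒ G_5=1647195
G_5=1647195  [base 7] 2·7^7 + 2·7^2 + 7 + 4  →[7↦8]→  2·8^8 + 2·8^2 + 8 + 4 = 33554572  −1 ⇒ G_6=33554571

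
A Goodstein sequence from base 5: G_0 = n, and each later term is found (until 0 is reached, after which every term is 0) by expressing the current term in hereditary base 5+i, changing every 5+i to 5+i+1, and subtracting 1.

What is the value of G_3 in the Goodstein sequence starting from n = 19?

25

G_0 = 19. HB_5(19) = 3·5 + 4. Bump = 22. G_1 = 21.
G_1 = 21. HB_6(21) = 3·6 + 3. Bump = 24. G_2 = 23.
G_2 = 23. HB_7(23) = 3·7 + 2. Bump = 26. G_3 = 25.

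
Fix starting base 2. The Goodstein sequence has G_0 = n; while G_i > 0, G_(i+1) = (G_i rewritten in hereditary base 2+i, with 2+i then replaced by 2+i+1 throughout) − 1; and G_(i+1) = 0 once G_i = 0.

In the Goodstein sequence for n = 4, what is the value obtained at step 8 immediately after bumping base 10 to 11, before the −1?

254

G_0 = 4. HB_2(4) = 2^2. Bump = 27. G_1 = 26.
G_1 = 26. HB_3(26) = 2·3^2 + 2·3 + 2. Bump = 42. G_2 = 41.
G_2 = 41. HB_4(41) = 2·4^2 + 2·4 + 1. Bump = 61. G_3 = 60.
G_3 = 60. HB_5(60) = 2·5^2 + 2·5. Bump = 84. G_4 = 83.
G_4 = 83. HB_6(83) = 2·6^2 + 6 + 5. Bump = 110. G_5 = 109.
G_5 = 109. HB_7(109) = 2·7^2 + 7 + 4. Bump = 140. G_6 = 139.
G_6 = 139. HB_8(139) = 2·8^2 + 8 + 3. Bump = 174. G_7 = 173.
G_7 = 173. HB_9(173) = 2·9^2 + 9 + 2. Bump = 212. G_8 = 211.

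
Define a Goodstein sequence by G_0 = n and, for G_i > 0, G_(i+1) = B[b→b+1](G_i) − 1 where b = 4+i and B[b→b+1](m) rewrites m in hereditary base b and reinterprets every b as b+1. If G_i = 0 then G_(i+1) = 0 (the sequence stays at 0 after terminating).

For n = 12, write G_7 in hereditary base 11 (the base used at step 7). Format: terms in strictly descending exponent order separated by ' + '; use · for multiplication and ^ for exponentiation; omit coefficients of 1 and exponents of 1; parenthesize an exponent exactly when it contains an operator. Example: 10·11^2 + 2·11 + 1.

11 + 8

G_0 = 12. HB_4(12) = 3·4. Bump = 15. G_1 = 14.
G_1 = 14. HB_5(14) = 2·5 + 4. Bump = 16. G_2 = 15.
G_2 = 15. HB_6(15) = 2·6 + 3. Bump = 17. G_3 = 16.
G_3 = 16. HB_7(16) = 2·7 + 2. Bump = 18. G_4 = 17.
G_4 = 17. HB_8(17) = 2·8 + 1. Bump = 19. G_5 = 18.
G_5 = 18. HB_9(18) = 2·9. Bump = 20. G_6 = 19.
G_6 = 19. HB_10(19) = 10 + 9. Bump = 20. G_7 = 19.
G_7 = 19. HB_11(19) = 11 + 8. Bump = 20. G_8 = 19.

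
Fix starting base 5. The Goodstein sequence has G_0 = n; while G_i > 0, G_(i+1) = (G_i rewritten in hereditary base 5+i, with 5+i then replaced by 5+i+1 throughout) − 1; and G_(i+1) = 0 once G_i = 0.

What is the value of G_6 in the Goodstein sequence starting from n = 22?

[0] 22 ≡ 4·5 + 2 (base 5). Lift 6: 26. −1: 25.
[1] 25 ≡ 4·6 + 1 (base 6). Lift 7: 29. −1: 28.
[2] 28 ≡ 4·7 (base 7). Lift 8: 32. −1: 31.
[3] 31 ≡ 3·8 + 7 (base 8). Lift 9: 34. −1: 33.
[4] 33 ≡ 3·9 + 6 (base 9). Lift 10: 36. −1: 35.
[5] 35 ≡ 3·10 + 5 (base 10). Lift 11: 38. −1: 37.
[6] 37 ≡ 3·11 + 4 (base 11). Lift 12: 40. −1: 39.

37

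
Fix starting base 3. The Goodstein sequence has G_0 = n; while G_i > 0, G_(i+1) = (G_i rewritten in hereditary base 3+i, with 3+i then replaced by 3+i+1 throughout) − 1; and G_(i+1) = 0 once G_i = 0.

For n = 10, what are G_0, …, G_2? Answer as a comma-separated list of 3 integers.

step 0: 10 = 3^2 + 1; sub 4 for 3: 4^2 + 1; = 17; G_1 = 17−1 = 16
step 1: 16 = 4^2; sub 5 for 4: 5^2; = 25; G_2 = 25−1 = 24

10, 16, 24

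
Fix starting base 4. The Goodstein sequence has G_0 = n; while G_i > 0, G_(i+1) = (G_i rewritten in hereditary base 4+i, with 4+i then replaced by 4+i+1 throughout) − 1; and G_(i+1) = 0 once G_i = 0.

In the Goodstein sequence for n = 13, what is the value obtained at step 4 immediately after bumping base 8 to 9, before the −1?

21

G_0=13  [base 4] 3·4 + 1  →[4↦5]→  3·5 + 1 = 16  −1 ⇒ G_1=15
G_1=15  [base 5] 3·5  →[5↦6]→  3·6 = 18  −1 ⇒ G_2=17
G_2=17  [base 6] 2·6 + 5  →[6↦7]→  2·7 + 5 = 19  −1 ⇒ G_3=18
G_3=18  [base 7] 2·7 + 4  →[7↦8]→  2·8 + 4 = 20  −1 ⇒ G_4=19
G_4=19  [base 8] 2·8 + 3  →[8↦9]→  2·9 + 3 = 21  −1 ⇒ G_5=20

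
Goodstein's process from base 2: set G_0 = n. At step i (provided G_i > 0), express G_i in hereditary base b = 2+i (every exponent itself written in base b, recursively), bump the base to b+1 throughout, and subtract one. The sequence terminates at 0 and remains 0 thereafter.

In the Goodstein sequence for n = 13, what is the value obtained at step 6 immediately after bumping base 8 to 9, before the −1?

G_0=13  [base 2] 2^(2 + 1) + 2^2 + 1  →[2↦3]→  3^(3 + 1) + 3^3 + 1 = 109  −1 ⇒ G_1=108
G_1=108  [base 3] 3^(3 + 1) + 3^3  →[3↦4]→  4^(4 + 1) + 4^4 = 1280  −1 ⇒ G_2=1279
G_2=1279  [base 4] 4^(4 + 1) + 3·4^3 + 3·4^2 + 3·4 + 3  →[4↦5]→  5^(5 + 1) + 3·5^3 + 3·5^2 + 3·5 + 3 = 16093  −1 ⇒ G_3=16092
G_3=16092  [base 5] 5^(5 + 1) + 3·5^3 + 3·5^2 + 3·5 + 2  →[5↦6]→  6^(6 + 1) + 3·6^3 + 3·6^2 + 3·6 + 2 = 280712  −1 ⇒ G_4=280711
G_4=280711  [base 6] 6^(6 + 1) + 3·6^3 + 3·6^2 + 3·6 + 1  →[6↦7]→  7^(7 + 1) + 3·7^3 + 3·7^2 + 3·7 + 1 = 5765999  −1 ⇒ G_5=5765998
G_5=5765998  [base 7] 7^(7 + 1) + 3·7^3 + 3·7^2 + 3·7  →[7↦8]→  8^(8 + 1) + 3·8^3 + 3·8^2 + 3·8 = 134219480  −1 ⇒ G_6=134219479
G_6=134219479  [base 8] 8^(8 + 1) + 3·8^3 + 3·8^2 + 2·8 + 7  →[8↦9]→  9^(9 + 1) + 3·9^3 + 3·9^2 + 2·9 + 7 = 3486786856  −1 ⇒ G_7=3486786855

3486786856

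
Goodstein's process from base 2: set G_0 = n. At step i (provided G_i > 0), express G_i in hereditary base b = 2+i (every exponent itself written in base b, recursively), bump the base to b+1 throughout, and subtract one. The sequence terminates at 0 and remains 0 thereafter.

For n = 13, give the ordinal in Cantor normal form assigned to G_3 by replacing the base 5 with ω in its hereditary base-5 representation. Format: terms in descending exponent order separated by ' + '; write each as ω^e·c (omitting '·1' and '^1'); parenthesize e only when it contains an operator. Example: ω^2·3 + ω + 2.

ω^(ω + 1) + ω^3·3 + ω^2·3 + ω·3 + 2

[0] 13 ≡ 2^(2 + 1) + 2^2 + 1 (base 2). Lift 3: 109. −1: 108.
[1] 108 ≡ 3^(3 + 1) + 3^3 (base 3). Lift 4: 1280. −1: 1279.
[2] 1279 ≡ 4^(4 + 1) + 3·4^3 + 3·4^2 + 3·4 + 3 (base 4). Lift 5: 16093. −1: 16092.
[3] 16092 ≡ 5^(5 + 1) + 3·5^3 + 3·5^2 + 3·5 + 2 (base 5). Lift 6: 280712. −1: 280711.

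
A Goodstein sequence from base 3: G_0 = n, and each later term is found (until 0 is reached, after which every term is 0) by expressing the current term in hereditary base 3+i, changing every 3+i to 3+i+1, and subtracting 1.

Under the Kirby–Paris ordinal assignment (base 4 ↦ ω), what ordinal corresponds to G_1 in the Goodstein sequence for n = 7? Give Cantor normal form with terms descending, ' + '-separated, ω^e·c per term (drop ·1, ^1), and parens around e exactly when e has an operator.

ω·2

i=0: 7 = 2·3 + 1 (b=3); 3→4: 2·4 + 1 = 9; 9−1 = 8
i=1: 8 = 2·4 (b=4); 4→5: 2·5 = 10; 10−1 = 9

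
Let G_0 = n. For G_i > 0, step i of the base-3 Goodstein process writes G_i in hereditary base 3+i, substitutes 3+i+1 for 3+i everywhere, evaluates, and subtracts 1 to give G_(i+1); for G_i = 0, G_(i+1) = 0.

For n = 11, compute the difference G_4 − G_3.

i=0: 11 = 3^2 + 2 (b=3); 3→4: 4^2 + 2 = 18; 18−1 = 17
i=1: 17 = 4^2 + 1 (b=4); 4→5: 5^2 + 1 = 26; 26−1 = 25
i=2: 25 = 5^2 (b=5); 5→6: 6^2 = 36; 36−1 = 35
i=3: 35 = 5·6 + 5 (b=6); 6→7: 5·7 + 5 = 40; 40−1 = 39

4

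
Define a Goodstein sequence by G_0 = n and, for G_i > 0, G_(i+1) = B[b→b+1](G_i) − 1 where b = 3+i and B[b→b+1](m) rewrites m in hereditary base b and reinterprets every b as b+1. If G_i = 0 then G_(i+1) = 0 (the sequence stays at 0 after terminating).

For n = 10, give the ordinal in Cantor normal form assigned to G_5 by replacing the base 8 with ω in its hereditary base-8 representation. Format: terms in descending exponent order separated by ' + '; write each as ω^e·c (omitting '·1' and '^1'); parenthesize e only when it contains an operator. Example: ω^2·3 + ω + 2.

step 0: 10 = 3^2 + 1; sub 4 for 3: 4^2 + 1; = 17; G_1 = 17−1 = 16
step 1: 16 = 4^2; sub 5 for 4: 5^2; = 25; G_2 = 25−1 = 24
step 2: 24 = 4·5 + 4; sub 6 for 5: 4·6 + 4; = 28; G_3 = 28−1 = 27
step 3: 27 = 4·6 + 3; sub 7 for 6: 4·7 + 3; = 31; G_4 = 31−1 = 30
step 4: 30 = 4·7 + 2; sub 8 for 7: 4·8 + 2; = 34; G_5 = 34−1 = 33
step 5: 33 = 4·8 + 1; sub 9 for 8: 4·9 + 1; = 37; G_6 = 37−1 = 36

ω·4 + 1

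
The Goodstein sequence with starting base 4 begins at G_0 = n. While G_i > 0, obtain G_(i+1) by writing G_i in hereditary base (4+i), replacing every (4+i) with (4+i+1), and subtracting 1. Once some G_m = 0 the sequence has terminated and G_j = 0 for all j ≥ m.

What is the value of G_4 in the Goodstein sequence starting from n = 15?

i=0: 15 = 3·4 + 3 (b=4); 4→5: 3·5 + 3 = 18; 18−1 = 17
i=1: 17 = 3·5 + 2 (b=5); 5→6: 3·6 + 2 = 20; 20−1 = 19
i=2: 19 = 3·6 + 1 (b=6); 6→7: 3·7 + 1 = 22; 22−1 = 21
i=3: 21 = 3·7 (b=7); 7→8: 3·8 = 24; 24−1 = 23
i=4: 23 = 2·8 + 7 (b=8); 8→9: 2·9 + 7 = 25; 25−1 = 24

23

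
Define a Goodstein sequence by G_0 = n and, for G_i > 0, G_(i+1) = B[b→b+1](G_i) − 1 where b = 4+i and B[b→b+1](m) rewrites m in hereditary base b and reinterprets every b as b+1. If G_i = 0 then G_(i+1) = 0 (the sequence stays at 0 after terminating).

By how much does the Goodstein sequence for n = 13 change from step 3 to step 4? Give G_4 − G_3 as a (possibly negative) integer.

i=0: 13 = 3·4 + 1 (b=4); 4→5: 3·5 + 1 = 16; 16−1 = 15
i=1: 15 = 3·5 (b=5); 5→6: 3·6 = 18; 18−1 = 17
i=2: 17 = 2·6 + 5 (b=6); 6→7: 2·7 + 5 = 19; 19−1 = 18
i=3: 18 = 2·7 + 4 (b=7); 7→8: 2·8 + 4 = 20; 20−1 = 19

1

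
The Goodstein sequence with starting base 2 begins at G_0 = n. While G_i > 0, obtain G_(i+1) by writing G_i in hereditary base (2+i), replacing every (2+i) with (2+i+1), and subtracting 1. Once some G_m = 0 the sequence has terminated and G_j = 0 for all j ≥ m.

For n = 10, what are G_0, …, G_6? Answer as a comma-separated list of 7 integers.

10, 83, 1025, 15625, 279935, 4215754, 84073323

G_0=10  [base 2] 2^(2 + 1) + 2  →[2↦3]→  3^(3 + 1) + 3 = 84  −1 ⇒ G_1=83
G_1=83  [base 3] 3^(3 + 1) + 2  →[3↦4]→  4^(4 + 1) + 2 = 1026  −1 ⇒ G_2=1025
G_2=1025  [base 4] 4^(4 + 1) + 1  →[4↦5]→  5^(5 + 1) + 1 = 15626  −1 ⇒ G_3=15625
G_3=15625  [base 5] 5^(5 + 1)  →[5↦6]→  6^(6 + 1) = 279936  −1 ⇒ G_4=279935
G_4=279935  [base 6] 5·6^6 + 5·6^5 + 5·6^4 + 5·6^3 + 5·6^2 + 5·6 + 5  →[6↦7]→  5·7^7 + 5·7^5 + 5·7^4 + 5·7^3 + 5·7^2 + 5·7 + 5 = 4215755  −1 ⇒ G_5=4215754
G_5=4215754  [base 7] 5·7^7 + 5·7^5 + 5·7^4 + 5·7^3 + 5·7^2 + 5·7 + 4  →[7↦8]→  5·8^8 + 5·8^5 + 5·8^4 + 5·8^3 + 5·8^2 + 5·8 + 4 = 84073324  −1 ⇒ G_6=84073323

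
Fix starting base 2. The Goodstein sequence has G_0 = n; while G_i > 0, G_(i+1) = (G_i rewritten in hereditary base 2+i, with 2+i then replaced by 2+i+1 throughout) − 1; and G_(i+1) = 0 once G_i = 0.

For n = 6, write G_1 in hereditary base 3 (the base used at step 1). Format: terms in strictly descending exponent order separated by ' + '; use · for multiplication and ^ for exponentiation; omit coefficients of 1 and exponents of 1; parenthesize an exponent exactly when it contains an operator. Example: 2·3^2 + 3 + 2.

3^3 + 2

G_0=6  [base 2] 2^2 + 2  →[2↦3]→  3^3 + 3 = 30  −1 ⇒ G_1=29
G_1=29  [base 3] 3^3 + 2  →[3↦4]→  4^4 + 2 = 258  −1 ⇒ G_2=257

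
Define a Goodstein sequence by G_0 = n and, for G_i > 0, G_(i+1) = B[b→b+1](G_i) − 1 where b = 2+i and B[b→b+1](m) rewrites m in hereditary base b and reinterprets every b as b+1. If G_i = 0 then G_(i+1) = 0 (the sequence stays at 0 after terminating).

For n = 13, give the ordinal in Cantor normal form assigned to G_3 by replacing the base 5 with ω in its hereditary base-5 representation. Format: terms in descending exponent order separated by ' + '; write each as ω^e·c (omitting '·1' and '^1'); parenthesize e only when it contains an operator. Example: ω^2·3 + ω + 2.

ω^(ω + 1) + ω^3·3 + ω^2·3 + ω·3 + 2

base 2: 13 = 2^(2 + 1) + 2^2 + 1; at 3: 3^(3 + 1) + 3^3 + 1 = 109; next = 108
base 3: 108 = 3^(3 + 1) + 3^3; at 4: 4^(4 + 1) + 4^4 = 1280; next = 1279
base 4: 1279 = 4^(4 + 1) + 3·4^3 + 3·4^2 + 3·4 + 3; at 5: 5^(5 + 1) + 3·5^3 + 3·5^2 + 3·5 + 3 = 16093; next = 16092
base 5: 16092 = 5^(5 + 1) + 3·5^3 + 3·5^2 + 3·5 + 2; at 6: 6^(6 + 1) + 3·6^3 + 3·6^2 + 3·6 + 2 = 280712; next = 280711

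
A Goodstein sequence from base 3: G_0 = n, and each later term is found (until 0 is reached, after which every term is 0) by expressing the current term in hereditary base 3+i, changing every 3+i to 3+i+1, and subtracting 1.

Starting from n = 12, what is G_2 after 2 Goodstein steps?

27

12 —HB3→ 3^2 + 3 —bump→ 4^2 + 4 = 20 —(−1)→ 19
19 —HB4→ 4^2 + 3 —bump→ 5^2 + 3 = 28 —(−1)→ 27
27 —HB5→ 5^2 + 2 —bump→ 6^2 + 2 = 38 —(−1)→ 37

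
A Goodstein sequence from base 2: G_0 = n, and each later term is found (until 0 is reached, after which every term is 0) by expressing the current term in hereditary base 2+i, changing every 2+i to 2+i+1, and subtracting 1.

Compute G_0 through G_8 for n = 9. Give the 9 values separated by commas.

9 —HB2→ 2^(2 + 1) + 1 —bump→ 3^(3 + 1) + 1 = 82 —(−1)→ 81
81 —HB3→ 3^(3 + 1) —bump→ 4^(4 + 1) = 1024 —(−1)→ 1023
1023 —HB4→ 3·4^4 + 3·4^3 + 3·4^2 + 3·4 + 3 —bump→ 3·5^5 + 3·5^3 + 3·5^2 + 3·5 + 3 = 9843 —(−1)→ 9842
9842 —HB5→ 3·5^5 + 3·5^3 + 3·5^2 + 3·5 + 2 —bump→ 3·6^6 + 3·6^3 + 3·6^2 + 3·6 + 2 = 140744 —(−1)→ 140743
140743 —HB6→ 3·6^6 + 3·6^3 + 3·6^2 + 3·6 + 1 —bump→ 3·7^7 + 3·7^3 + 3·7^2 + 3·7 + 1 = 2471827 —(−1)→ 2471826
2471826 —HB7→ 3·7^7 + 3·7^3 + 3·7^2 + 3·7 —bump→ 3·8^8 + 3·8^3 + 3·8^2 + 3·8 = 50333400 —(−1)→ 50333399
50333399 —HB8→ 3·8^8 + 3·8^3 + 3·8^2 + 2·8 + 7 —bump→ 3·9^9 + 3·9^3 + 3·9^2 + 2·9 + 7 = 1162263922 —(−1)→ 1162263921
1162263921 —HB9→ 3·9^9 + 3·9^3 + 3·9^2 + 2·9 + 6 —bump→ 3·10^10 + 3·10^3 + 3·10^2 + 2·10 + 6 = 30000003326 —(−1)→ 30000003325

9, 81, 1023, 9842, 140743, 2471826, 50333399, 1162263921, 30000003325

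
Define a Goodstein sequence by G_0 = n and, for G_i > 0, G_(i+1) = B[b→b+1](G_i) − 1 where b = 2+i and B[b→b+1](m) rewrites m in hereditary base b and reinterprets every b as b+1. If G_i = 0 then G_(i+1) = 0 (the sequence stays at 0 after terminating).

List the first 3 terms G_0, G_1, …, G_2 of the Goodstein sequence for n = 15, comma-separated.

step 0: 15 = 2^(2 + 1) + 2^2 + 2 + 1; sub 3 for 2: 3^(3 + 1) + 3^3 + 3 + 1; = 112; G_1 = 112−1 = 111
step 1: 111 = 3^(3 + 1) + 3^3 + 3; sub 4 for 3: 4^(4 + 1) + 4^4 + 4; = 1284; G_2 = 1284−1 = 1283

15, 111, 1283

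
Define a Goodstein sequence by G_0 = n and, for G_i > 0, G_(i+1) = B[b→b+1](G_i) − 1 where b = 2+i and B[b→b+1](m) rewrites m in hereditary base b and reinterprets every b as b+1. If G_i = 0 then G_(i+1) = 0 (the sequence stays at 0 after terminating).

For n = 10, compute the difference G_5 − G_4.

base 2: 10 = 2^(2 + 1) + 2; at 3: 3^(3 + 1) + 3 = 84; next = 83
base 3: 83 = 3^(3 + 1) + 2; at 4: 4^(4 + 1) + 2 = 1026; next = 1025
base 4: 1025 = 4^(4 + 1) + 1; at 5: 5^(5 + 1) + 1 = 15626; next = 15625
base 5: 15625 = 5^(5 + 1); at 6: 6^(6 + 1) = 279936; next = 279935
base 6: 279935 = 5·6^6 + 5·6^5 + 5·6^4 + 5·6^3 + 5·6^2 + 5·6 + 5; at 7: 5·7^7 + 5·7^5 + 5·7^4 + 5·7^3 + 5·7^2 + 5·7 + 5 = 4215755; next = 4215754

3935819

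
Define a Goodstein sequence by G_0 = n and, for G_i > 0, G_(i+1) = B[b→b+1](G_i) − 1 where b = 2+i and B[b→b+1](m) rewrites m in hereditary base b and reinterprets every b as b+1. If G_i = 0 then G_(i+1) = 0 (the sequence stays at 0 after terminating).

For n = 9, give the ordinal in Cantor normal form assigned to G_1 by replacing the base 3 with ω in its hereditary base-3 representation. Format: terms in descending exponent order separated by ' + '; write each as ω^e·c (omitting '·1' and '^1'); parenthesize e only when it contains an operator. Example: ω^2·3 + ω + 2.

ω^(ω + 1)

base 2: 9 = 2^(2 + 1) + 1; at 3: 3^(3 + 1) + 1 = 82; next = 81
base 3: 81 = 3^(3 + 1); at 4: 4^(4 + 1) = 1024; next = 1023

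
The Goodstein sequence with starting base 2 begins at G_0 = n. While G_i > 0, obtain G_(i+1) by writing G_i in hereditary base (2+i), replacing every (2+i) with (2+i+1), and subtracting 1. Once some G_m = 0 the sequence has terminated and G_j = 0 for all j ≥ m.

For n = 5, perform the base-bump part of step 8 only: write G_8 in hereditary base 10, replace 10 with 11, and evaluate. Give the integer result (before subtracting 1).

4383

base 2: 5 = 2^2 + 1; at 3: 3^3 + 1 = 28; next = 27
base 3: 27 = 3^3; at 4: 4^4 = 256; next = 255
base 4: 255 = 3·4^3 + 3·4^2 + 3·4 + 3; at 5: 3·5^3 + 3·5^2 + 3·5 + 3 = 468; next = 467
base 5: 467 = 3·5^3 + 3·5^2 + 3·5 + 2; at 6: 3·6^3 + 3·6^2 + 3·6 + 2 = 776; next = 775
base 6: 775 = 3·6^3 + 3·6^2 + 3·6 + 1; at 7: 3·7^3 + 3·7^2 + 3·7 + 1 = 1198; next = 1197
base 7: 1197 = 3·7^3 + 3·7^2 + 3·7; at 8: 3·8^3 + 3·8^2 + 3·8 = 1752; next = 1751
base 8: 1751 = 3·8^3 + 3·8^2 + 2·8 + 7; at 9: 3·9^3 + 3·9^2 + 2·9 + 7 = 2455; next = 2454
base 9: 2454 = 3·9^3 + 3·9^2 + 2·9 + 6; at 10: 3·10^3 + 3·10^2 + 2·10 + 6 = 3326; next = 3325
base 10: 3325 = 3·10^3 + 3·10^2 + 2·10 + 5; at 11: 3·11^3 + 3·11^2 + 2·11 + 5 = 4383; next = 4382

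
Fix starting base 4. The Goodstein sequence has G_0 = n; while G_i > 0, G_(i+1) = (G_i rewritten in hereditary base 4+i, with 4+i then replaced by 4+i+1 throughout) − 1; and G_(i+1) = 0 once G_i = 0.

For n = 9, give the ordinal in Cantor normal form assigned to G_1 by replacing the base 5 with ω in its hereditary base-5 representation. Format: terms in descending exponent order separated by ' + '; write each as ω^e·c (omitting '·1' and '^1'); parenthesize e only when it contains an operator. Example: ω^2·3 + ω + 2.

ω·2

(0) 9|_4 = 2·4 + 1 ↦ 2·5 + 1|_5 = 11 ⇒ 10
(1) 10|_5 = 2·5 ↦ 2·6|_6 = 12 ⇒ 11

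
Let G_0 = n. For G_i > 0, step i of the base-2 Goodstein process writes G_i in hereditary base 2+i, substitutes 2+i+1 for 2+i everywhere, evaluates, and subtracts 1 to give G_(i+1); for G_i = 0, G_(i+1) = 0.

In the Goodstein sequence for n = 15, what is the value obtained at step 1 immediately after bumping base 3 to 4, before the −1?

(0) 15|_2 = 2^(2 + 1) + 2^2 + 2 + 1 ↦ 3^(3 + 1) + 3^3 + 3 + 1|_3 = 112 ⇒ 111
(1) 111|_3 = 3^(3 + 1) + 3^3 + 3 ↦ 4^(4 + 1) + 4^4 + 4|_4 = 1284 ⇒ 1283

1284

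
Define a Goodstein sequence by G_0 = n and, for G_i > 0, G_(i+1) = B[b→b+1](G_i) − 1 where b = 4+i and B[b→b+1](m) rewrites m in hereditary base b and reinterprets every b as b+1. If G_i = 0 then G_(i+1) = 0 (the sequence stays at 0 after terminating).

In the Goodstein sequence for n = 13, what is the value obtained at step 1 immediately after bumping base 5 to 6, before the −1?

18

step 0: 13 = 3·4 + 1; sub 5 for 4: 3·5 + 1; = 16; G_1 = 16−1 = 15
step 1: 15 = 3·5; sub 6 for 5: 3·6; = 18; G_2 = 18−1 = 17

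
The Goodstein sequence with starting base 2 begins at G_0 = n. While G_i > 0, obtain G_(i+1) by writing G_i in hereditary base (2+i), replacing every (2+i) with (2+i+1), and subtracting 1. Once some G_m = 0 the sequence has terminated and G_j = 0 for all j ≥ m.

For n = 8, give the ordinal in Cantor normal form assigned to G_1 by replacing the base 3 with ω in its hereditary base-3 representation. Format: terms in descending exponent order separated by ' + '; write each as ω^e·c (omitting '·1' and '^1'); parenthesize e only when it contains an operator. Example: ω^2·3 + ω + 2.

ω^ω·2 + ω^2·2 + ω·2 + 2

8 —HB2→ 2^(2 + 1) —bump→ 3^(3 + 1) = 81 —(−1)→ 80
80 —HB3→ 2·3^3 + 2·3^2 + 2·3 + 2 —bump→ 2·4^4 + 2·4^2 + 2·4 + 2 = 554 —(−1)→ 553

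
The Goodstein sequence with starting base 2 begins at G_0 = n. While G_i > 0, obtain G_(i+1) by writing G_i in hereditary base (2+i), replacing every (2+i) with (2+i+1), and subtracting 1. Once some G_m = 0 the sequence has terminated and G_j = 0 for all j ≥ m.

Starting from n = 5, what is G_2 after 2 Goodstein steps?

255

i=0: 5 = 2^2 + 1 (b=2); 2→3: 3^3 + 1 = 28; 28−1 = 27
i=1: 27 = 3^3 (b=3); 3→4: 4^4 = 256; 256−1 = 255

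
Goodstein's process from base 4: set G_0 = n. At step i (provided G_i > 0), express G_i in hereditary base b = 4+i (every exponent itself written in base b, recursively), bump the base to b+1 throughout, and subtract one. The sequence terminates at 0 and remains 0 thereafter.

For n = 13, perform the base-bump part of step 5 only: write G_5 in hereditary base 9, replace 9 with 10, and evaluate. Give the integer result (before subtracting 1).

22

G_0 = 13. HB_4(13) = 3·4 + 1. Bump = 16. G_1 = 15.
G_1 = 15. HB_5(15) = 3·5. Bump = 18. G_2 = 17.
G_2 = 17. HB_6(17) = 2·6 + 5. Bump = 19. G_3 = 18.
G_3 = 18. HB_7(18) = 2·7 + 4. Bump = 20. G_4 = 19.
G_4 = 19. HB_8(19) = 2·8 + 3. Bump = 21. G_5 = 20.
G_5 = 20. HB_9(20) = 2·9 + 2. Bump = 22. G_6 = 21.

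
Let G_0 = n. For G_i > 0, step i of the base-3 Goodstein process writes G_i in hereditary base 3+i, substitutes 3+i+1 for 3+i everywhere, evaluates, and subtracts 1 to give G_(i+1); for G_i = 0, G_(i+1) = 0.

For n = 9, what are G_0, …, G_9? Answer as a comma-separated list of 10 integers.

G_0=9  [base 3] 3^2  →[3↦4]→  4^2 = 16  −1 ⇒ G_1=15
G_1=15  [base 4] 3·4 + 3  →[4↦5]→  3·5 + 3 = 18  −1 ⇒ G_2=17
G_2=17  [base 5] 3·5 + 2  →[5↦6]→  3·6 + 2 = 20  −1 ⇒ G_3=19
G_3=19  [base 6] 3·6 + 1  →[6↦7]→  3·7 + 1 = 22  −1 ⇒ G_4=21
G_4=21  [base 7] 3·7  →[7↦8]→  3·8 = 24  −1 ⇒ G_5=23
G_5=23  [base 8] 2·8 + 7  →[8↦9]→  2·9 + 7 = 25  −1 ⇒ G_6=24
G_6=24  [base 9] 2·9 + 6  →[9↦10]→  2·10 + 6 = 26  −1 ⇒ G_7=25
G_7=25  [base 10] 2·10 + 5  →[10↦11]→  2·11 + 5 = 27  −1 ⇒ G_8=26
G_8=26  [base 11] 2·11 + 4  →[11↦12]→  2·12 + 4 = 28  −1 ⇒ G_9=27

9, 15, 17, 19, 21, 23, 24, 25, 26, 27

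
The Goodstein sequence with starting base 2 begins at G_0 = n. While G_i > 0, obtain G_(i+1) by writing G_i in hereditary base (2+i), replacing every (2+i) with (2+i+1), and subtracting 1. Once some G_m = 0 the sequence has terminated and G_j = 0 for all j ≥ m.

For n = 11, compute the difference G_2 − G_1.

11 —HB2→ 2^(2 + 1) + 2 + 1 —bump→ 3^(3 + 1) + 3 + 1 = 85 —(−1)→ 84
84 —HB3→ 3^(3 + 1) + 3 —bump→ 4^(4 + 1) + 4 = 1028 —(−1)→ 1027

943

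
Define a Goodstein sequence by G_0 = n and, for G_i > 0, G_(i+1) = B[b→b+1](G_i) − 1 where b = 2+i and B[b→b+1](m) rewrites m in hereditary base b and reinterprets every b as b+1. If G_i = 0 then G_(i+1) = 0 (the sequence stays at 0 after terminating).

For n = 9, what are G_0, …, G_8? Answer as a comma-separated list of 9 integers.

9 —HB2→ 2^(2 + 1) + 1 —bump→ 3^(3 + 1) + 1 = 82 —(−1)→ 81
81 —HB3→ 3^(3 + 1) —bump→ 4^(4 + 1) = 1024 —(−1)→ 1023
1023 —HB4→ 3·4^4 + 3·4^3 + 3·4^2 + 3·4 + 3 —bump→ 3·5^5 + 3·5^3 + 3·5^2 + 3·5 + 3 = 9843 —(−1)→ 9842
9842 —HB5→ 3·5^5 + 3·5^3 + 3·5^2 + 3·5 + 2 —bump→ 3·6^6 + 3·6^3 + 3·6^2 + 3·6 + 2 = 140744 —(−1)→ 140743
140743 —HB6→ 3·6^6 + 3·6^3 + 3·6^2 + 3·6 + 1 —bump→ 3·7^7 + 3·7^3 + 3·7^2 + 3·7 + 1 = 2471827 —(−1)→ 2471826
2471826 —HB7→ 3·7^7 + 3·7^3 + 3·7^2 + 3·7 —bump→ 3·8^8 + 3·8^3 + 3·8^2 + 3·8 = 50333400 —(−1)→ 50333399
50333399 —HB8→ 3·8^8 + 3·8^3 + 3·8^2 + 2·8 + 7 —bump→ 3·9^9 + 3·9^3 + 3·9^2 + 2·9 + 7 = 1162263922 —(−1)→ 1162263921
1162263921 —HB9→ 3·9^9 + 3·9^3 + 3·9^2 + 2·9 + 6 —bump→ 3·10^10 + 3·10^3 + 3·10^2 + 2·10 + 6 = 30000003326 —(−1)→ 30000003325

9, 81, 1023, 9842, 140743, 2471826, 50333399, 1162263921, 30000003325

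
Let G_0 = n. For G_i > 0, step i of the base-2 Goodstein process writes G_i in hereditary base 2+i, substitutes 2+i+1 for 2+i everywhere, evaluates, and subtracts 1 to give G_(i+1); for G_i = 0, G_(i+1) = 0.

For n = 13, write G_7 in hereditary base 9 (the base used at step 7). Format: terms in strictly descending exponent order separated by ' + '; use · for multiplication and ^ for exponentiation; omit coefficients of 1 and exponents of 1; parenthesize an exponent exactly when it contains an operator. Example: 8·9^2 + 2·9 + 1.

base 2: 13 = 2^(2 + 1) + 2^2 + 1; at 3: 3^(3 + 1) + 3^3 + 1 = 109; next = 108
base 3: 108 = 3^(3 + 1) + 3^3; at 4: 4^(4 + 1) + 4^4 = 1280; next = 1279
base 4: 1279 = 4^(4 + 1) + 3·4^3 + 3·4^2 + 3·4 + 3; at 5: 5^(5 + 1) + 3·5^3 + 3·5^2 + 3·5 + 3 = 16093; next = 16092
base 5: 16092 = 5^(5 + 1) + 3·5^3 + 3·5^2 + 3·5 + 2; at 6: 6^(6 + 1) + 3·6^3 + 3·6^2 + 3·6 + 2 = 280712; next = 280711
base 6: 280711 = 6^(6 + 1) + 3·6^3 + 3·6^2 + 3·6 + 1; at 7: 7^(7 + 1) + 3·7^3 + 3·7^2 + 3·7 + 1 = 5765999; next = 5765998
base 7: 5765998 = 7^(7 + 1) + 3·7^3 + 3·7^2 + 3·7; at 8: 8^(8 + 1) + 3·8^3 + 3·8^2 + 3·8 = 134219480; next = 134219479
base 8: 134219479 = 8^(8 + 1) + 3·8^3 + 3·8^2 + 2·8 + 7; at 9: 9^(9 + 1) + 3·9^3 + 3·9^2 + 2·9 + 7 = 3486786856; next = 3486786855
base 9: 3486786855 = 9^(9 + 1) + 3·9^3 + 3·9^2 + 2·9 + 6; at 10: 10^(10 + 1) + 3·10^3 + 3·10^2 + 2·10 + 6 = 100000003326; next = 100000003325

9^(9 + 1) + 3·9^3 + 3·9^2 + 2·9 + 6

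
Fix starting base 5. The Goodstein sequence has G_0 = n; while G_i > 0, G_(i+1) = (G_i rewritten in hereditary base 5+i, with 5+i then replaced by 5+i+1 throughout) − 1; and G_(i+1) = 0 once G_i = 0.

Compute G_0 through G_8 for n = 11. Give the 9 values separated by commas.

11, 12, 13, 13, 13, 13, 13, 13, 13

base 5: 11 = 2·5 + 1; at 6: 2·6 + 1 = 13; next = 12
base 6: 12 = 2·6; at 7: 2·7 = 14; next = 13
base 7: 13 = 7 + 6; at 8: 8 + 6 = 14; next = 13
base 8: 13 = 8 + 5; at 9: 9 + 5 = 14; next = 13
base 9: 13 = 9 + 4; at 10: 10 + 4 = 14; next = 13
base 10: 13 = 10 + 3; at 11: 11 + 3 = 14; next = 13
base 11: 13 = 11 + 2; at 12: 12 + 2 = 14; next = 13
base 12: 13 = 12 + 1; at 13: 13 + 1 = 14; next = 13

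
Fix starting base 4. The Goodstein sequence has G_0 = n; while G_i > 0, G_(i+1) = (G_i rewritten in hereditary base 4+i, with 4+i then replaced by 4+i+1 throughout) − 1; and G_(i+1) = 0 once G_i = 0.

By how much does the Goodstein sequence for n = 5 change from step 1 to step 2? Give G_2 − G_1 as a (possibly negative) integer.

(0) 5|_4 = 4 + 1 ↦ 5 + 1|_5 = 6 ⇒ 5
(1) 5|_5 = 5 ↦ 6|_6 = 6 ⇒ 5

0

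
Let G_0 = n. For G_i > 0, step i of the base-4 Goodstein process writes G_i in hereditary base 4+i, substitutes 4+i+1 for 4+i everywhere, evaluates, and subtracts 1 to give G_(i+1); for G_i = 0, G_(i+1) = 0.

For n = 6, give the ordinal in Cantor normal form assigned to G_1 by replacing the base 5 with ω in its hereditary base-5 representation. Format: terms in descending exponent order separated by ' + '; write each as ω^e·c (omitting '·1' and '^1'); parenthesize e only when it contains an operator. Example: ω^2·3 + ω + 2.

base 4: 6 = 4 + 2; at 5: 5 + 2 = 7; next = 6
base 5: 6 = 5 + 1; at 6: 6 + 1 = 7; next = 6

ω + 1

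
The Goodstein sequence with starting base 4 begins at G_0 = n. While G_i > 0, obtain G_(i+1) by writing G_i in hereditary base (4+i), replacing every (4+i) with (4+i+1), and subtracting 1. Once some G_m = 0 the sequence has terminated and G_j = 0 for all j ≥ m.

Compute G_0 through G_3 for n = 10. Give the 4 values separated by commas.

G_0 = 10. HB_4(10) = 2·4 + 2. Bump = 12. G_1 = 11.
G_1 = 11. HB_5(11) = 2·5 + 1. Bump = 13. G_2 = 12.
G_2 = 12. HB_6(12) = 2·6. Bump = 14. G_3 = 13.

10, 11, 12, 13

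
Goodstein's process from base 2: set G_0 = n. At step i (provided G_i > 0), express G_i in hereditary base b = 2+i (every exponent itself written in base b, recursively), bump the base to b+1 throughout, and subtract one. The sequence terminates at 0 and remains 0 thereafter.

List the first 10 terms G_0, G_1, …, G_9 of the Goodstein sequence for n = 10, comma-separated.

10, 83, 1025, 15625, 279935, 4215754, 84073323, 1937434592, 50000555551, 1426559238830

G_0 = 10. HB_2(10) = 2^(2 + 1) + 2. Bump = 84. G_1 = 83.
G_1 = 83. HB_3(83) = 3^(3 + 1) + 2. Bump = 1026. G_2 = 1025.
G_2 = 1025. HB_4(1025) = 4^(4 + 1) + 1. Bump = 15626. G_3 = 15625.
G_3 = 15625. HB_5(15625) = 5^(5 + 1). Bump = 279936. G_4 = 279935.
G_4 = 279935. HB_6(279935) = 5·6^6 + 5·6^5 + 5·6^4 + 5·6^3 + 5·6^2 + 5·6 + 5. Bump = 4215755. G_5 = 4215754.
G_5 = 4215754. HB_7(4215754) = 5·7^7 + 5·7^5 + 5·7^4 + 5·7^3 + 5·7^2 + 5·7 + 4. Bump = 84073324. G_6 = 84073323.
G_6 = 84073323. HB_8(84073323) = 5·8^8 + 5·8^5 + 5·8^4 + 5·8^3 + 5·8^2 + 5·8 + 3. Bump = 1937434593. G_7 = 1937434592.
G_7 = 1937434592. HB_9(1937434592) = 5·9^9 + 5·9^5 + 5·9^4 + 5·9^3 + 5·9^2 + 5·9 + 2. Bump = 50000555552. G_8 = 50000555551.
G_8 = 50000555551. HB_10(50000555551) = 5·10^10 + 5·10^5 + 5·10^4 + 5·10^3 + 5·10^2 + 5·10 + 1. Bump = 1426559238831. G_9 = 1426559238830.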